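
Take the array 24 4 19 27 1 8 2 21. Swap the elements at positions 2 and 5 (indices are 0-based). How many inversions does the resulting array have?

There are 15 inversions.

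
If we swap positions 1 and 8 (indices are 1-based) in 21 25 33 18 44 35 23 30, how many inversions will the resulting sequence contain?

16 inversions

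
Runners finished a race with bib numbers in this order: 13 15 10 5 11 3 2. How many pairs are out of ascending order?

Count, for each position, how many later elements it exceeds:
13: 5
15: 5
10: 3
5: 2
11: 2
3: 1
2: 0
Sum: 5 + 5 + 3 + 2 + 2 + 1 + 0 = 18

18 inversions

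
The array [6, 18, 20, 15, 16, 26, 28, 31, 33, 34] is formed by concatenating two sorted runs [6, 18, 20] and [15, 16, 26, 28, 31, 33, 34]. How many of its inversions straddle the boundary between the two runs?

Count, for every r in R, how many entries of L exceed r:
r = 15: 18, 20 → 2
r = 16: 18, 20 → 2
r = 26: none → 0
r = 28: none → 0
r = 31: none → 0
r = 33: none → 0
r = 34: none → 0
Cross-inversions: 2 + 2 + 0 + 0 + 0 + 0 + 0 = 4

Cross-inversions: 4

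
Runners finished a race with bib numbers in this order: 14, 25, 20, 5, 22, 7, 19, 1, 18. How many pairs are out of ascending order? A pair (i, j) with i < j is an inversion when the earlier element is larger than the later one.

23 out-of-order pairs

Count, for each position, how many later elements it exceeds:
14 → 5, 7, 1 → 3
25 → 20, 5, 22, 7, 19, 1, 18 → 7
20 → 5, 7, 19, 1, 18 → 5
5 → 1 → 1
22 → 7, 19, 1, 18 → 4
7 → 1 → 1
19 → 1, 18 → 2
1 → none → 0
18 → none → 0
Sum: 3 + 7 + 5 + 1 + 4 + 1 + 2 + 0 + 0 = 23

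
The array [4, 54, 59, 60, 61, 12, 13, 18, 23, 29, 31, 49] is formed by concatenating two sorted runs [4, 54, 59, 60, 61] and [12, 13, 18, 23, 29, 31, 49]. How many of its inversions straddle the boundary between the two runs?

Count, for every r in R, how many entries of L exceed r:
r = 12: 54, 59, 60, 61 → 4
r = 13: 54, 59, 60, 61 → 4
r = 18: 54, 59, 60, 61 → 4
r = 23: 54, 59, 60, 61 → 4
r = 29: 54, 59, 60, 61 → 4
r = 31: 54, 59, 60, 61 → 4
r = 49: 54, 59, 60, 61 → 4
Cross-inversions: 4 + 4 + 4 + 4 + 4 + 4 + 4 = 28

28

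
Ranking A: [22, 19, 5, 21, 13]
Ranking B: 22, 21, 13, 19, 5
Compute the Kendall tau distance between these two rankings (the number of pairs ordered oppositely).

Assign each item its position (1..5) in the first ordering, then rewrite the second ordering as that position sequence:
positions: 22→1, 19→2, 5→3, 21→4, 13→5
second ordering as positions: [1, 4, 5, 2, 3]
Discordant pairs = inversions in this position sequence.
1: 0
4: 2, 3 → 2
5: 2, 3 → 2
2: 0
3: 0
Total: 0 + 2 + 2 + 0 + 0 = 4

Discordant pairs: 4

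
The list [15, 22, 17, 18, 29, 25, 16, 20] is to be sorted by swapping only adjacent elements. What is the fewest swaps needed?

11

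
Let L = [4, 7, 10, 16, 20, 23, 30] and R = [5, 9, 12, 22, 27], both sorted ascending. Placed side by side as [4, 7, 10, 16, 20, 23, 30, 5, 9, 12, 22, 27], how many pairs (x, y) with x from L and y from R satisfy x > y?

18

For each element r of the right run, count left-run elements greater than r:
r = 5: 7, 10, 16, 20, 23, 30 → 6
r = 9: 10, 16, 20, 23, 30 → 5
r = 12: 16, 20, 23, 30 → 4
r = 22: 23, 30 → 2
r = 27: 30 → 1
Cross-inversions: 6 + 5 + 4 + 2 + 1 = 18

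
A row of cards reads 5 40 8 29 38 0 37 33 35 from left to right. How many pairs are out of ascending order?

For each element, count later entries that are smaller:
5 → 0 → 1
40 → 8, 29, 38, 0, 37, 33, 35 → 7
8 → 0 → 1
29 → 0 → 1
38 → 0, 37, 33, 35 → 4
0 → none → 0
37 → 33, 35 → 2
33 → none → 0
35 → none → 0
Sum: 1 + 7 + 1 + 1 + 4 + 0 + 2 + 0 + 0 = 16

There are 16 inversions.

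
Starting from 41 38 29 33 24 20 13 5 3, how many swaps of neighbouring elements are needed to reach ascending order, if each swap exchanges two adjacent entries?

The minimum number of adjacent swaps to sort an array equals its inversion count, since every such swap removes exactly one inversion.
Count inversions — for each element, later elements that are smaller:
41: 38, 29, 33, 24, 20, 13, 5, 3 → 8
38: 29, 33, 24, 20, 13, 5, 3 → 7
29: 24, 20, 13, 5, 3 → 5
33: 24, 20, 13, 5, 3 → 5
24: 20, 13, 5, 3 → 4
20: 13, 5, 3 → 3
13: 5, 3 → 2
5: 3 → 1
3: none → 0
Total inversions: 8 + 7 + 5 + 5 + 4 + 3 + 2 + 1 + 0 = 35

35 swaps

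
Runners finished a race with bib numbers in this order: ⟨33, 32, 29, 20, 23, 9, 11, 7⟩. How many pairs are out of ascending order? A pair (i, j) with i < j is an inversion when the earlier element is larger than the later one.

For each element, count later entries that are smaller:
33: 7
32: 6
29: 5
20: 3
23: 3
9: 1
11: 1
7: 0
Sum: 7 + 6 + 5 + 3 + 3 + 1 + 1 + 0 = 26

26 inversions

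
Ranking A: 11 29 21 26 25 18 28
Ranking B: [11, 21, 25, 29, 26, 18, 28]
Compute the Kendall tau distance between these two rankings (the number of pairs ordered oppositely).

There are 3 discordant pairs.

Assign each item its position (1..7) in the first ordering, then rewrite the second ordering as that position sequence:
positions: 11→1, 29→2, 21→3, 26→4, 25→5, 18→6, 28→7
second ordering as positions: [1, 3, 5, 2, 4, 6, 7]
Discordant pairs = inversions in this position sequence.
1: 0
3: 2 → 1
5: 2, 4 → 2
2: 0
4: 0
6: 0
7: 0
Total: 0 + 1 + 2 + 0 + 0 + 0 + 0 = 3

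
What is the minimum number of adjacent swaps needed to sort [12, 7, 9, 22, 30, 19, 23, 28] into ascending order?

6

Each adjacent swap fixes exactly one inversion, so the minimum swap count equals the number of inversions.
Count inversions — for each element, later elements that are smaller:
12: 7, 9 → 2
7: none → 0
9: none → 0
22: 19 → 1
30: 19, 23, 28 → 3
19: none → 0
23: none → 0
28: none → 0
Total inversions: 2 + 0 + 0 + 1 + 3 + 0 + 0 + 0 = 6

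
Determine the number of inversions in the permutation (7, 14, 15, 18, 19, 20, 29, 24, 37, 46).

Inversions: 1

Count, for each position, how many later elements it exceeds:
7: 0
14: 0
15: 0
18: 0
19: 0
20: 0
29: 1
24: 0
37: 0
46: 0
Sum: 0 + 0 + 0 + 0 + 0 + 0 + 1 + 0 + 0 + 0 = 1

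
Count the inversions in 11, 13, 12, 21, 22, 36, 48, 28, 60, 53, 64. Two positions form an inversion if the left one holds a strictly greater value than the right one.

4 out-of-order pairs

Element-by-element contributions:
11: 0
13: 1
12: 0
21: 0
22: 0
36: 1
48: 1
28: 0
60: 1
53: 0
64: 0
Sum: 0 + 1 + 0 + 0 + 0 + 1 + 1 + 0 + 1 + 0 + 0 = 4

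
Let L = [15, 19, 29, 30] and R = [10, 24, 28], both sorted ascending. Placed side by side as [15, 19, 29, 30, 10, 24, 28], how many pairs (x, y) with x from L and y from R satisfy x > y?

8 cross-inversions

Count, for every r in R, how many entries of L exceed r:
r = 10: 15, 19, 29, 30 → 4
r = 24: 29, 30 → 2
r = 28: 29, 30 → 2
Cross-inversions: 4 + 2 + 2 = 8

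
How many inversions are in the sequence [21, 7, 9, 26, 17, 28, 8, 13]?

Count, for each position, how many later elements it exceeds:
21 → 7, 9, 17, 8, 13 → 5
7 → none → 0
9 → 8 → 1
26 → 17, 8, 13 → 3
17 → 8, 13 → 2
28 → 8, 13 → 2
8 → none → 0
13 → none → 0
Sum: 5 + 0 + 1 + 3 + 2 + 2 + 0 + 0 = 13

Inversions: 13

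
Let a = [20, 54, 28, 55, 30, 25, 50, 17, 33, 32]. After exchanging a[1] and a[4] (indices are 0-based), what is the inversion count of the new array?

There are 22 inversions.

Positions 1 and 4 hold 54 and 30; after swapping, the array is [20, 30, 28, 55, 54, 25, 50, 17, 33, 32].
Element-by-element contributions:
20 → 17 → 1
30 → 28, 25, 17 → 3
28 → 25, 17 → 2
55 → 54, 25, 50, 17, 33, 32 → 6
54 → 25, 50, 17, 33, 32 → 5
25 → 17 → 1
50 → 17, 33, 32 → 3
17 → none → 0
33 → 32 → 1
32 → none → 0
Sum: 1 + 3 + 2 + 6 + 5 + 1 + 3 + 0 + 1 + 0 = 22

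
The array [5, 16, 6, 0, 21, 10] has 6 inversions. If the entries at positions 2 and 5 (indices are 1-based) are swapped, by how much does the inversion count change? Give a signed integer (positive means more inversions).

+1

Positions 2 and 5 hold 16 and 21; after swapping, the array is [5, 21, 6, 0, 16, 10].
Sweep left to right; for each value list the smaller values that follow it:
5 → 0 → 1
21 → 6, 0, 16, 10 → 4
6 → 0 → 1
0 → none → 0
16 → 10 → 1
10 → none → 0
Sum: 1 + 4 + 1 + 0 + 1 + 0 = 7
Change: 7 − 6 = +1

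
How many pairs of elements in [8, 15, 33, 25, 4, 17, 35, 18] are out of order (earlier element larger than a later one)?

Element-by-element contributions:
8: 1
15: 1
33: 4
25: 3
4: 0
17: 0
35: 1
18: 0
Sum: 1 + 1 + 4 + 3 + 0 + 0 + 1 + 0 = 10

10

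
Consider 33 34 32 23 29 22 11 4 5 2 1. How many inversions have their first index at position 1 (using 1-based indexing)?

9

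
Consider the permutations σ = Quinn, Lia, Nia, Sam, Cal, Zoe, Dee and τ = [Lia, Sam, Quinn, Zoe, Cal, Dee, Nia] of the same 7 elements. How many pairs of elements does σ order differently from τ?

7

Assign each item its position (1..7) in the first ordering, then rewrite the second ordering as that position sequence:
positions: Quinn→1, Lia→2, Nia→3, Sam→4, Cal→5, Zoe→6, Dee→7
second ordering as positions: [2, 4, 1, 6, 5, 7, 3]
Discordant pairs = inversions in this position sequence.
2: 1 → 1
4: 1, 3 → 2
1: 0
6: 5, 3 → 2
5: 3 → 1
7: 3 → 1
3: 0
Total: 1 + 2 + 0 + 2 + 1 + 1 + 0 = 7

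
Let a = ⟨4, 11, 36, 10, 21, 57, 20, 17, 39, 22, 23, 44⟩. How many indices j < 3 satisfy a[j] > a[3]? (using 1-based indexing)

The element at index 3 is 36.
Elements before it: 4, 11
None of them are larger than 36.

0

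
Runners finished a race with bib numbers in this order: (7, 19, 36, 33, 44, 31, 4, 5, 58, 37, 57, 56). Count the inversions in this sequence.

For each element, count later entries that are smaller:
7 → 4, 5 → 2
19 → 4, 5 → 2
36 → 33, 31, 4, 5 → 4
33 → 31, 4, 5 → 3
44 → 31, 4, 5, 37 → 4
31 → 4, 5 → 2
4 → none → 0
5 → none → 0
58 → 37, 57, 56 → 3
37 → none → 0
57 → 56 → 1
56 → none → 0
Sum: 2 + 2 + 4 + 3 + 4 + 2 + 0 + 0 + 3 + 0 + 1 + 0 = 21

21 inversions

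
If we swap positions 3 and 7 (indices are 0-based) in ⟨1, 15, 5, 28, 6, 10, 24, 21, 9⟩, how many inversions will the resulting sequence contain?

Positions 3 and 7 hold 28 and 21; after swapping, the array is [1, 15, 5, 21, 6, 10, 24, 28, 9].
Count, for each position, how many later elements it exceeds:
1 → none → 0
15 → 5, 6, 10, 9 → 4
5 → none → 0
21 → 6, 10, 9 → 3
6 → none → 0
10 → 9 → 1
24 → 9 → 1
28 → 9 → 1
9 → none → 0
Sum: 0 + 4 + 0 + 3 + 0 + 1 + 1 + 1 + 0 = 10

10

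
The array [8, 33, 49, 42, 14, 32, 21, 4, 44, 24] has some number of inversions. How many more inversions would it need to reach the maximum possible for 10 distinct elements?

Maximum inversions for 10 distinct elements is C(10, 2) = 10·9/2 = 45.
Current inversions — for each element, count later smaller elements:
8: 1
33: 5
49: 7
42: 5
14: 1
32: 3
21: 1
4: 0
44: 1
24: 0
Current total: 1 + 5 + 7 + 5 + 1 + 3 + 1 + 0 + 1 + 0 = 24
Shortfall: 45 − 24 = 21

21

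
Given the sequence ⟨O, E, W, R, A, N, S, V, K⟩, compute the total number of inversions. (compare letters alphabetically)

Element-by-element contributions:
O: 4
E: 1
W: 6
R: 3
A: 0
N: 1
S: 1
V: 1
K: 0
Sum: 4 + 1 + 6 + 3 + 0 + 1 + 1 + 1 + 0 = 17

17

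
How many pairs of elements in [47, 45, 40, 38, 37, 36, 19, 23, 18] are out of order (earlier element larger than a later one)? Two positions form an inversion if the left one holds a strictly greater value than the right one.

There are 35 inversions.

For each element, count later entries that are smaller:
47: 8
45: 7
40: 6
38: 5
37: 4
36: 3
19: 1
23: 1
18: 0
Sum: 8 + 7 + 6 + 5 + 4 + 3 + 1 + 1 + 0 = 35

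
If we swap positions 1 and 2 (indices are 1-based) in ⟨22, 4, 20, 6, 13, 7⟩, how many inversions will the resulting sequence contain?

Positions 1 and 2 hold 22 and 4; after swapping, the array is [4, 22, 20, 6, 13, 7].
Sweep left to right; for each value list the smaller values that follow it:
4: 0
22: 4
20: 3
6: 0
13: 1
7: 0
Sum: 0 + 4 + 3 + 0 + 1 + 0 = 8

8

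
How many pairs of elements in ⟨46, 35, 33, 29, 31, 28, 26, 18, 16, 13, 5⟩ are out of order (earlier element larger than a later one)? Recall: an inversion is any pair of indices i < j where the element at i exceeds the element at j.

54 inversions

Sweep left to right; for each value list the smaller values that follow it:
46: 10
35: 9
33: 8
29: 6
31: 6
28: 5
26: 4
18: 3
16: 2
13: 1
5: 0
Sum: 10 + 9 + 8 + 6 + 6 + 5 + 4 + 3 + 2 + 1 + 0 = 54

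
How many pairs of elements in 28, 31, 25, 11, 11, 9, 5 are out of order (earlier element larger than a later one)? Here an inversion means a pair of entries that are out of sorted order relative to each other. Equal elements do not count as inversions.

19

For each element, count later entries that are smaller:
28: 5
31: 5
25: 4
11: 2
11: 2
9: 1
5: 0
Sum: 5 + 5 + 4 + 2 + 2 + 1 + 0 = 19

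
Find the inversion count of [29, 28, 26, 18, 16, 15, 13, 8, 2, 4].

44 out-of-order pairs

Count, for each position, how many later elements it exceeds:
29 → 28, 26, 18, 16, 15, 13, 8, 2, 4 → 9
28 → 26, 18, 16, 15, 13, 8, 2, 4 → 8
26 → 18, 16, 15, 13, 8, 2, 4 → 7
18 → 16, 15, 13, 8, 2, 4 → 6
16 → 15, 13, 8, 2, 4 → 5
15 → 13, 8, 2, 4 → 4
13 → 8, 2, 4 → 3
8 → 2, 4 → 2
2 → none → 0
4 → none → 0
Sum: 9 + 8 + 7 + 6 + 5 + 4 + 3 + 2 + 0 + 0 = 44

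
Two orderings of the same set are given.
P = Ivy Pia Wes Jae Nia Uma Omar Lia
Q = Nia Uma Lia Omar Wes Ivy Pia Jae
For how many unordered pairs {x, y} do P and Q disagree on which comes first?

Assign each item its position (1..8) in the first ordering, then rewrite the second ordering as that position sequence:
positions: Ivy→1, Pia→2, Wes→3, Jae→4, Nia→5, Uma→6, Omar→7, Lia→8
second ordering as positions: [5, 6, 8, 7, 3, 1, 2, 4]
Discordant pairs = inversions in this position sequence.
5: 3, 1, 2, 4 → 4
6: 3, 1, 2, 4 → 4
8: 7, 3, 1, 2, 4 → 5
7: 3, 1, 2, 4 → 4
3: 1, 2 → 2
1: 0
2: 0
4: 0
Total: 4 + 4 + 5 + 4 + 2 + 0 + 0 + 0 = 19

There are 19 disagreeing pairs.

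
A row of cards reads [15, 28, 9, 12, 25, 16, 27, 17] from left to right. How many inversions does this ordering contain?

11

Sweep left to right; for each value list the smaller values that follow it:
15 → 9, 12 → 2
28 → 9, 12, 25, 16, 27, 17 → 6
9 → none → 0
12 → none → 0
25 → 16, 17 → 2
16 → none → 0
27 → 17 → 1
17 → none → 0
Sum: 2 + 6 + 0 + 0 + 2 + 0 + 1 + 0 = 11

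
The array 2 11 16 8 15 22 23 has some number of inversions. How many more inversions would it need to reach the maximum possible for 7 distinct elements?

18 inversions short

Maximum inversions for 7 distinct elements is C(7, 2) = 7·6/2 = 21.
Current inversions — for each element, count later smaller elements:
2: 0
11: 1
16: 2
8: 0
15: 0
22: 0
23: 0
Current total: 0 + 1 + 2 + 0 + 0 + 0 + 0 = 3
Shortfall: 21 − 3 = 18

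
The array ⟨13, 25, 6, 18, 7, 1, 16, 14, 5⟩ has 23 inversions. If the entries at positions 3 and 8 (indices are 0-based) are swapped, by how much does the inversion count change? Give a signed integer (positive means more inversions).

Positions 3 and 8 hold 18 and 5; after swapping, the array is [13, 25, 6, 5, 7, 1, 16, 14, 18].
Sweep left to right; for each value list the smaller values that follow it:
13: 4
25: 7
6: 2
5: 1
7: 1
1: 0
16: 1
14: 0
18: 0
Sum: 4 + 7 + 2 + 1 + 1 + 0 + 1 + 0 + 0 = 16
Change: 16 − 23 = -7

-7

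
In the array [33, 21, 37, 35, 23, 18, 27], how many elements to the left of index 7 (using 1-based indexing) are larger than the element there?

The element at index 7 is 27.
Elements before it: 33, 21, 37, 35, 23, 18
Those larger than 27: 33, 37, 35

3 such elements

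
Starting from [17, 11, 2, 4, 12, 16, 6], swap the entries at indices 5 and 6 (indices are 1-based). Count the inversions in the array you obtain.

Positions 5 and 6 hold 12 and 16; after swapping, the array is [17, 11, 2, 4, 16, 12, 6].
Element-by-element contributions:
17: 6
11: 3
2: 0
4: 0
16: 2
12: 1
6: 0
Sum: 6 + 3 + 0 + 0 + 2 + 1 + 0 = 12

There are 12 inversions.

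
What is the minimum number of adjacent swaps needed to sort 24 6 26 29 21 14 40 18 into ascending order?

Each adjacent swap fixes exactly one inversion, so the minimum swap count equals the number of inversions.
Count inversions — for each element, later elements that are smaller:
24: 6, 21, 14, 18 → 4
6: none → 0
26: 21, 14, 18 → 3
29: 21, 14, 18 → 3
21: 14, 18 → 2
14: none → 0
40: 18 → 1
18: none → 0
Total inversions: 4 + 0 + 3 + 3 + 2 + 0 + 1 + 0 = 13

13 adjacent swaps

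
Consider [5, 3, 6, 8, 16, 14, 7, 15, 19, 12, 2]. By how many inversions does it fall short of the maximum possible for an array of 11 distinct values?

Maximum inversions for 11 distinct elements is C(11, 2) = 11·10/2 = 55.
Current inversions — for each element, count later smaller elements:
5: 2
3: 1
6: 1
8: 2
16: 5
14: 3
7: 1
15: 2
19: 2
12: 1
2: 0
Current total: 2 + 1 + 1 + 2 + 5 + 3 + 1 + 2 + 2 + 1 + 0 = 20
Shortfall: 55 − 20 = 35

35 inversions short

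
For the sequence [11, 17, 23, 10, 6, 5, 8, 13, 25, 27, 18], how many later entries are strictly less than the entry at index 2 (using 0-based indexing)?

6 such elements

The element at index 2 is 23.
Elements after it: 10, 6, 5, 8, 13, 25, 27, 18
Those smaller than 23: 10, 6, 5, 8, 13, 18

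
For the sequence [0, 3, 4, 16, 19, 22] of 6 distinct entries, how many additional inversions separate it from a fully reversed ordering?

15

Maximum inversions for 6 distinct elements is C(6, 2) = 6·5/2 = 15.
Current inversions — for each element, count later smaller elements:
0: 0
3: 0
4: 0
16: 0
19: 0
22: 0
Current total: 0 + 0 + 0 + 0 + 0 + 0 = 0
Shortfall: 15 − 0 = 15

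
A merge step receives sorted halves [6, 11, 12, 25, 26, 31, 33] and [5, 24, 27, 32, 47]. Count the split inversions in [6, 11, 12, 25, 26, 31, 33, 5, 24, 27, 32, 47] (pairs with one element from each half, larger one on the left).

There are 14 cross-inversions.

Count, for every r in R, how many entries of L exceed r:
r = 5: 6, 11, 12, 25, 26, 31, 33 → 7
r = 24: 25, 26, 31, 33 → 4
r = 27: 31, 33 → 2
r = 32: 33 → 1
r = 47: none → 0
Cross-inversions: 7 + 4 + 2 + 1 + 0 = 14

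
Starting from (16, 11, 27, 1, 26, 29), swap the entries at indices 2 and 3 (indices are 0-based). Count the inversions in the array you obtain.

4

Positions 2 and 3 hold 27 and 1; after swapping, the array is [16, 11, 1, 27, 26, 29].
For each element, count later entries that are smaller:
16 → 11, 1 → 2
11 → 1 → 1
1 → none → 0
27 → 26 → 1
26 → none → 0
29 → none → 0
Sum: 2 + 1 + 0 + 1 + 0 + 0 = 4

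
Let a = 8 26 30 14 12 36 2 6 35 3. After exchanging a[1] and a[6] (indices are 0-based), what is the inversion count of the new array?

Positions 1 and 6 hold 26 and 2; after swapping, the array is [8, 2, 30, 14, 12, 36, 26, 6, 35, 3].
Count, for each position, how many later elements it exceeds:
8: 3
2: 0
30: 5
14: 3
12: 2
36: 4
26: 2
6: 1
35: 1
3: 0
Sum: 3 + 0 + 5 + 3 + 2 + 4 + 2 + 1 + 1 + 0 = 21

21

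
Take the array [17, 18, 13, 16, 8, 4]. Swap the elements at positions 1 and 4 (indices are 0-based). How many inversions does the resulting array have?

Positions 1 and 4 hold 18 and 8; after swapping, the array is [17, 8, 13, 16, 18, 4].
For each element, count later entries that are smaller:
17 → 8, 13, 16, 4 → 4
8 → 4 → 1
13 → 4 → 1
16 → 4 → 1
18 → 4 → 1
4 → none → 0
Sum: 4 + 1 + 1 + 1 + 1 + 0 = 8

8 inversions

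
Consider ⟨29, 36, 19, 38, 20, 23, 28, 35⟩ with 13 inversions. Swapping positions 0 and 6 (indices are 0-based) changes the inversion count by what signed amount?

-1

Positions 0 and 6 hold 29 and 28; after swapping, the array is [28, 36, 19, 38, 20, 23, 29, 35].
Element-by-element contributions:
28 → 19, 20, 23 → 3
36 → 19, 20, 23, 29, 35 → 5
19 → none → 0
38 → 20, 23, 29, 35 → 4
20 → none → 0
23 → none → 0
29 → none → 0
35 → none → 0
Sum: 3 + 5 + 0 + 4 + 0 + 0 + 0 + 0 = 12
Change: 12 − 13 = -1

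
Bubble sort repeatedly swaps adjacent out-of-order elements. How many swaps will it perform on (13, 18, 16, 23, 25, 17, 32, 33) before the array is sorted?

4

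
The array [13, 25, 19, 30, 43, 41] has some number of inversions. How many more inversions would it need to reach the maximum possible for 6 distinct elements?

13

Maximum inversions for 6 distinct elements is C(6, 2) = 6·5/2 = 15.
Current inversions — for each element, count later smaller elements:
13: 0
25: 1
19: 0
30: 0
43: 1
41: 0
Current total: 0 + 1 + 0 + 0 + 1 + 0 = 2
Shortfall: 15 − 2 = 13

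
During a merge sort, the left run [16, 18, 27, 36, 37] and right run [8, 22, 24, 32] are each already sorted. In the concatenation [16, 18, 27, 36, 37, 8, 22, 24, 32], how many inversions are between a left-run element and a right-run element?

13 cross-inversions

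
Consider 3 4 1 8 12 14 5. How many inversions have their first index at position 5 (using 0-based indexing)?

1

The element at index 5 is 14.
Elements after it: 5
Those smaller than 14: 5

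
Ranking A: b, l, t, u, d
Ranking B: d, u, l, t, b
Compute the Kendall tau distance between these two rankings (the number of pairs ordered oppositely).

9 discordant pairs

Assign each item its position (1..5) in the first ordering, then rewrite the second ordering as that position sequence:
positions: b→1, l→2, t→3, u→4, d→5
second ordering as positions: [5, 4, 2, 3, 1]
Discordant pairs = inversions in this position sequence.
5: 4, 2, 3, 1 → 4
4: 2, 3, 1 → 3
2: 1 → 1
3: 1 → 1
1: 0
Total: 4 + 3 + 1 + 1 + 0 = 9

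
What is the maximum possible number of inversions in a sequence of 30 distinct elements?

The maximum occurs when the array is in strictly decreasing order: every one of the C(30, 2) pairs is inverted.
C(30, 2) = 30·29/2 = 435

435 inversions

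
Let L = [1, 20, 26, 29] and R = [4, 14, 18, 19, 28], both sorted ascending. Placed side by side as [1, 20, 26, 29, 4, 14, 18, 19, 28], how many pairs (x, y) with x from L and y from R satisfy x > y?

There are 13 split inversions.

Take each right-half value and tally the left-half values above it:
r = 4: 20, 26, 29 → 3
r = 14: 20, 26, 29 → 3
r = 18: 20, 26, 29 → 3
r = 19: 20, 26, 29 → 3
r = 28: 29 → 1
Cross-inversions: 3 + 3 + 3 + 3 + 1 = 13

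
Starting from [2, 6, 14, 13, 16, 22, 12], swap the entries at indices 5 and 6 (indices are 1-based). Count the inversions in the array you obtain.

6

Positions 5 and 6 hold 16 and 22; after swapping, the array is [2, 6, 14, 13, 22, 16, 12].
Element-by-element contributions:
2 → none → 0
6 → none → 0
14 → 13, 12 → 2
13 → 12 → 1
22 → 16, 12 → 2
16 → 12 → 1
12 → none → 0
Sum: 0 + 0 + 2 + 1 + 2 + 1 + 0 = 6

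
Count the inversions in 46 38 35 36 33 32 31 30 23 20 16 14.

For each element, count later entries that are smaller:
46 → 38, 35, 36, 33, 32, 31, 30, 23, 20, 16, 14 → 11
38 → 35, 36, 33, 32, 31, 30, 23, 20, 16, 14 → 10
35 → 33, 32, 31, 30, 23, 20, 16, 14 → 8
36 → 33, 32, 31, 30, 23, 20, 16, 14 → 8
33 → 32, 31, 30, 23, 20, 16, 14 → 7
32 → 31, 30, 23, 20, 16, 14 → 6
31 → 30, 23, 20, 16, 14 → 5
30 → 23, 20, 16, 14 → 4
23 → 20, 16, 14 → 3
20 → 16, 14 → 2
16 → 14 → 1
14 → none → 0
Sum: 11 + 10 + 8 + 8 + 7 + 6 + 5 + 4 + 3 + 2 + 1 + 0 = 65

65 out-of-order pairs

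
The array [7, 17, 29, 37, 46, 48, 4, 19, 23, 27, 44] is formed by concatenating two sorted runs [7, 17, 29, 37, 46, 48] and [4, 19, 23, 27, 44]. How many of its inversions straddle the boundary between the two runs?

For each element r of the right run, count left-run elements greater than r:
r = 4: 7, 17, 29, 37, 46, 48 → 6
r = 19: 29, 37, 46, 48 → 4
r = 23: 29, 37, 46, 48 → 4
r = 27: 29, 37, 46, 48 → 4
r = 44: 46, 48 → 2
Cross-inversions: 6 + 4 + 4 + 4 + 2 = 20

Split inversions: 20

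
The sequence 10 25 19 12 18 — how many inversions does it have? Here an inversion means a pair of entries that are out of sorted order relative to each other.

Out-of-order index pairs (1-indexed):
(2,3): 25 > 19
(2,4): 25 > 12
(2,5): 25 > 18
(3,4): 19 > 12
(3,5): 19 > 18
That's 5 pairs.

5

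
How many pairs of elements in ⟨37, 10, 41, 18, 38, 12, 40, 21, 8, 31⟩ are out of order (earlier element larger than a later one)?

Element-by-element contributions:
37: 6
10: 1
41: 7
18: 2
38: 4
12: 1
40: 3
21: 1
8: 0
31: 0
Sum: 6 + 1 + 7 + 2 + 4 + 1 + 3 + 1 + 0 + 0 = 25

25 inversions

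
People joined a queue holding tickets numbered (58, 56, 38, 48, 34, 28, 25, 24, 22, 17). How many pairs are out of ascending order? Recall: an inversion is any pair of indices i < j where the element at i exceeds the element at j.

Sweep left to right; for each value list the smaller values that follow it:
58: 9
56: 8
38: 6
48: 6
34: 5
28: 4
25: 3
24: 2
22: 1
17: 0
Sum: 9 + 8 + 6 + 6 + 5 + 4 + 3 + 2 + 1 + 0 = 44

44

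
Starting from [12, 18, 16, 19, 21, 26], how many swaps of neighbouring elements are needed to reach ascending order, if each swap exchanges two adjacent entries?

1 swap

The minimum number of adjacent swaps to sort an array equals its inversion count, since every such swap removes exactly one inversion.
Count inversions — for each element, later elements that are smaller:
12: none → 0
18: 16 → 1
16: none → 0
19: none → 0
21: none → 0
26: none → 0
Total inversions: 0 + 1 + 0 + 0 + 0 + 0 = 1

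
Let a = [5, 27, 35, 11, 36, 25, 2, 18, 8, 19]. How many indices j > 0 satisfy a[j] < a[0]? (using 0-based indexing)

The element at index 0 is 5.
Elements after it: 27, 35, 11, 36, 25, 2, 18, 8, 19
Those smaller than 5: 2

1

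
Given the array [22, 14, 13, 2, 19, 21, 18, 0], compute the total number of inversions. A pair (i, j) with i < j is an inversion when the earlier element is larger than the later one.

For each element, count later entries that are smaller:
22 → 14, 13, 2, 19, 21, 18, 0 → 7
14 → 13, 2, 0 → 3
13 → 2, 0 → 2
2 → 0 → 1
19 → 18, 0 → 2
21 → 18, 0 → 2
18 → 0 → 1
0 → none → 0
Sum: 7 + 3 + 2 + 1 + 2 + 2 + 1 + 0 = 18

18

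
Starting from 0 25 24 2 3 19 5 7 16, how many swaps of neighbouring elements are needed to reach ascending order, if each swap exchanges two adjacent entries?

16

Each adjacent swap fixes exactly one inversion, so the minimum swap count equals the number of inversions.
Count inversions — for each element, later elements that are smaller:
0: none → 0
25: 24, 2, 3, 19, 5, 7, 16 → 7
24: 2, 3, 19, 5, 7, 16 → 6
2: none → 0
3: none → 0
19: 5, 7, 16 → 3
5: none → 0
7: none → 0
16: none → 0
Total inversions: 0 + 7 + 6 + 0 + 0 + 3 + 0 + 0 + 0 = 16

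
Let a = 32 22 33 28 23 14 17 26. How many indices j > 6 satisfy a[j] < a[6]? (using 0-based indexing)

0

The element at index 6 is 17.
Elements after it: 26
None of them are smaller than 17.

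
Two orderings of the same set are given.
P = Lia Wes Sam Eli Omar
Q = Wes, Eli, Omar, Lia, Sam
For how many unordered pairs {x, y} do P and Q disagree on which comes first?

Assign each item its position (1..5) in the first ordering, then rewrite the second ordering as that position sequence:
positions: Lia→1, Wes→2, Sam→3, Eli→4, Omar→5
second ordering as positions: [2, 4, 5, 1, 3]
Discordant pairs = inversions in this position sequence.
2: 1 → 1
4: 1, 3 → 2
5: 1, 3 → 2
1: 0
3: 0
Total: 1 + 2 + 2 + 0 + 0 = 5

5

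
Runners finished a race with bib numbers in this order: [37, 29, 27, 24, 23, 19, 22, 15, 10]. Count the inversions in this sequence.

35 inversions

Sweep left to right; for each value list the smaller values that follow it:
37: 8
29: 7
27: 6
24: 5
23: 4
19: 2
22: 2
15: 1
10: 0
Sum: 8 + 7 + 6 + 5 + 4 + 2 + 2 + 1 + 0 = 35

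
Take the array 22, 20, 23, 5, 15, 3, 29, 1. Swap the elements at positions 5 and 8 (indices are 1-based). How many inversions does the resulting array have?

Positions 5 and 8 hold 15 and 1; after swapping, the array is [22, 20, 23, 5, 1, 3, 29, 15].
Count, for each position, how many later elements it exceeds:
22 → 20, 5, 1, 3, 15 → 5
20 → 5, 1, 3, 15 → 4
23 → 5, 1, 3, 15 → 4
5 → 1, 3 → 2
1 → none → 0
3 → none → 0
29 → 15 → 1
15 → none → 0
Sum: 5 + 4 + 4 + 2 + 0 + 0 + 1 + 0 = 16

16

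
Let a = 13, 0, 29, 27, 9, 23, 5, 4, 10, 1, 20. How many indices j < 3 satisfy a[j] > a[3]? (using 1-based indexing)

0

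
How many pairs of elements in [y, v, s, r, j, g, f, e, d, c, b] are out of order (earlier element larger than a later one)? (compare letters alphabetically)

55 out-of-order pairs

For each element, count later entries that are smaller:
y: 10
v: 9
s: 8
r: 7
j: 6
g: 5
f: 4
e: 3
d: 2
c: 1
b: 0
Sum: 10 + 9 + 8 + 7 + 6 + 5 + 4 + 3 + 2 + 1 + 0 = 55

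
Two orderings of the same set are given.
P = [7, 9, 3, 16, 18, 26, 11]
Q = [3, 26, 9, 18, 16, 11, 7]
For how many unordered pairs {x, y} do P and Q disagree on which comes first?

Assign each item its position (1..7) in the first ordering, then rewrite the second ordering as that position sequence:
positions: 7→1, 9→2, 3→3, 16→4, 18→5, 26→6, 11→7
second ordering as positions: [3, 6, 2, 5, 4, 7, 1]
Discordant pairs = inversions in this position sequence.
3: 2, 1 → 2
6: 2, 5, 4, 1 → 4
2: 1 → 1
5: 4, 1 → 2
4: 1 → 1
7: 1 → 1
1: 0
Total: 2 + 4 + 1 + 2 + 1 + 1 + 0 = 11

11 disagreeing pairs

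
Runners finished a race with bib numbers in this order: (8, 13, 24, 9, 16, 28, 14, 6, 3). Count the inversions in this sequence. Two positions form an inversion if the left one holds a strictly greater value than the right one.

21

Element-by-element contributions:
8: 2
13: 3
24: 5
9: 2
16: 3
28: 3
14: 2
6: 1
3: 0
Sum: 2 + 3 + 5 + 2 + 3 + 3 + 2 + 1 + 0 = 21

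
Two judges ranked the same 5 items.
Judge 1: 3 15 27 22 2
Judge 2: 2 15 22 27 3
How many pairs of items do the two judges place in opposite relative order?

8 discordant pairs

Assign each item its position (1..5) in the first ordering, then rewrite the second ordering as that position sequence:
positions: 3→1, 15→2, 27→3, 22→4, 2→5
second ordering as positions: [5, 2, 4, 3, 1]
Discordant pairs = inversions in this position sequence.
5: 2, 4, 3, 1 → 4
2: 1 → 1
4: 3, 1 → 2
3: 1 → 1
1: 0
Total: 4 + 1 + 2 + 1 + 0 = 8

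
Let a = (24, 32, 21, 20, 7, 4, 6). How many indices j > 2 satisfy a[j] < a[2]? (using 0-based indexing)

4

The element at index 2 is 21.
Elements after it: 20, 7, 4, 6
Those smaller than 21: 20, 7, 4, 6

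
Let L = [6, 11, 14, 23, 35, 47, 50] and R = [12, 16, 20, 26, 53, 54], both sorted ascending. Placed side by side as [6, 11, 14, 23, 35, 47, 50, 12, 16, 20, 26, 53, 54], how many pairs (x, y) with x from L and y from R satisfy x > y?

16

For each element r of the right run, count left-run elements greater than r:
r = 12: 14, 23, 35, 47, 50 → 5
r = 16: 23, 35, 47, 50 → 4
r = 20: 23, 35, 47, 50 → 4
r = 26: 35, 47, 50 → 3
r = 53: none → 0
r = 54: none → 0
Cross-inversions: 5 + 4 + 4 + 3 + 0 + 0 = 16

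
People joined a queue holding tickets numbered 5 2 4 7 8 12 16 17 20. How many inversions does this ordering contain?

For each element, count later entries that are smaller:
5 → 2, 4 → 2
2 → none → 0
4 → none → 0
7 → none → 0
8 → none → 0
12 → none → 0
16 → none → 0
17 → none → 0
20 → none → 0
Sum: 2 + 0 + 0 + 0 + 0 + 0 + 0 + 0 + 0 = 2

There are 2 inversions.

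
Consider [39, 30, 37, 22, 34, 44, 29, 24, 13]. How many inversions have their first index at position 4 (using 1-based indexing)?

1 such element

The element at index 4 is 22.
Elements after it: 34, 44, 29, 24, 13
Those smaller than 22: 13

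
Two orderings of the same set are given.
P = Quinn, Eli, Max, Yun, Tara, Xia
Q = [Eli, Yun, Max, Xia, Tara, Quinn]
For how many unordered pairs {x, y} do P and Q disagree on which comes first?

7

Assign each item its position (1..6) in the first ordering, then rewrite the second ordering as that position sequence:
positions: Quinn→1, Eli→2, Max→3, Yun→4, Tara→5, Xia→6
second ordering as positions: [2, 4, 3, 6, 5, 1]
Discordant pairs = inversions in this position sequence.
2: 1 → 1
4: 3, 1 → 2
3: 1 → 1
6: 5, 1 → 2
5: 1 → 1
1: 0
Total: 1 + 2 + 1 + 2 + 1 + 0 = 7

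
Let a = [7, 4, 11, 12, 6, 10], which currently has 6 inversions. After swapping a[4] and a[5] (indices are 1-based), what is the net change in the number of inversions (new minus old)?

Positions 4 and 5 hold 12 and 6; after swapping, the array is [7, 4, 11, 6, 12, 10].
Element-by-element contributions:
7 → 4, 6 → 2
4 → none → 0
11 → 6, 10 → 2
6 → none → 0
12 → 10 → 1
10 → none → 0
Sum: 2 + 0 + 2 + 0 + 1 + 0 = 5
Change: 5 − 6 = -1

-1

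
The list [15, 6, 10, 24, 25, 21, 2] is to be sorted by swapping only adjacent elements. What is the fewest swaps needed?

10

Each adjacent swap fixes exactly one inversion, so the minimum swap count equals the number of inversions.
Count inversions — for each element, later elements that are smaller:
15: 6, 10, 2 → 3
6: 2 → 1
10: 2 → 1
24: 21, 2 → 2
25: 21, 2 → 2
21: 2 → 1
2: none → 0
Total inversions: 3 + 1 + 1 + 2 + 2 + 1 + 0 = 10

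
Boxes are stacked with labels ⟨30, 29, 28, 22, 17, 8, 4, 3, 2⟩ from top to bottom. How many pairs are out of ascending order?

Inversions: 36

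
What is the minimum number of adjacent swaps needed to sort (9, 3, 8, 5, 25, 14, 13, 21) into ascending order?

8

Each adjacent swap fixes exactly one inversion, so the minimum swap count equals the number of inversions.
Count inversions — for each element, later elements that are smaller:
9: 3, 8, 5 → 3
3: none → 0
8: 5 → 1
5: none → 0
25: 14, 13, 21 → 3
14: 13 → 1
13: none → 0
21: none → 0
Total inversions: 3 + 0 + 1 + 0 + 3 + 1 + 0 + 0 = 8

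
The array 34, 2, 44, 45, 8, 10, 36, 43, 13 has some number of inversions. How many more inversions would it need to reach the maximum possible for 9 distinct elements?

20

Maximum inversions for 9 distinct elements is C(9, 2) = 9·8/2 = 36.
Current inversions — for each element, count later smaller elements:
34: 4
2: 0
44: 5
45: 5
8: 0
10: 0
36: 1
43: 1
13: 0
Current total: 4 + 0 + 5 + 5 + 0 + 0 + 1 + 1 + 0 = 16
Shortfall: 36 − 16 = 20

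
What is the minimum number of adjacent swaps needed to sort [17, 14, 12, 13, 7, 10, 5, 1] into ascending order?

The minimum number of adjacent swaps to sort an array equals its inversion count, since every such swap removes exactly one inversion.
Count inversions — for each element, later elements that are smaller:
17: 14, 12, 13, 7, 10, 5, 1 → 7
14: 12, 13, 7, 10, 5, 1 → 6
12: 7, 10, 5, 1 → 4
13: 7, 10, 5, 1 → 4
7: 5, 1 → 2
10: 5, 1 → 2
5: 1 → 1
1: none → 0
Total inversions: 7 + 6 + 4 + 4 + 2 + 2 + 1 + 0 = 26

26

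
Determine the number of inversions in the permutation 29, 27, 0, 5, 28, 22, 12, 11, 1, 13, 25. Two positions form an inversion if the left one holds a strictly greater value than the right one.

32

Count, for each position, how many later elements it exceeds:
29 → 27, 0, 5, 28, 22, 12, 11, 1, 13, 25 → 10
27 → 0, 5, 22, 12, 11, 1, 13, 25 → 8
0 → none → 0
5 → 1 → 1
28 → 22, 12, 11, 1, 13, 25 → 6
22 → 12, 11, 1, 13 → 4
12 → 11, 1 → 2
11 → 1 → 1
1 → none → 0
13 → none → 0
25 → none → 0
Sum: 10 + 8 + 0 + 1 + 6 + 4 + 2 + 1 + 0 + 0 + 0 = 32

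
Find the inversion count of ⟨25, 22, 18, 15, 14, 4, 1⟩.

21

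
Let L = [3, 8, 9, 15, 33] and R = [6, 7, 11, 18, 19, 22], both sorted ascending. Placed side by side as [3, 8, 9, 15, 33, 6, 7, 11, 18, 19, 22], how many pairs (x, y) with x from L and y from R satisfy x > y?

Cross-inversions: 13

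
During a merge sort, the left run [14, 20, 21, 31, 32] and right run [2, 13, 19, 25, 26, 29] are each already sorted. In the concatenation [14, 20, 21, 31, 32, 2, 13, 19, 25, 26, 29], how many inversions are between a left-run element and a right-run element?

Take each right-half value and tally the left-half values above it:
r = 2: 14, 20, 21, 31, 32 → 5
r = 13: 14, 20, 21, 31, 32 → 5
r = 19: 20, 21, 31, 32 → 4
r = 25: 31, 32 → 2
r = 26: 31, 32 → 2
r = 29: 31, 32 → 2
Cross-inversions: 5 + 5 + 4 + 2 + 2 + 2 = 20

20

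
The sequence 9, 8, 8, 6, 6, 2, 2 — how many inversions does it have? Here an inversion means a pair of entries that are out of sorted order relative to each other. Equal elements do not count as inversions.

18 inversions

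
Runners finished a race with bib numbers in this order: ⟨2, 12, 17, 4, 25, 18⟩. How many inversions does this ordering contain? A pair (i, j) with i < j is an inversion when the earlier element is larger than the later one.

3

Element-by-element contributions:
2: 0
12: 1
17: 1
4: 0
25: 1
18: 0
Sum: 0 + 1 + 1 + 0 + 1 + 0 = 3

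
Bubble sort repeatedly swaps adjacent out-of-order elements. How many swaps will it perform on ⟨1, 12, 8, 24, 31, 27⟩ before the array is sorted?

Minimum adjacent swaps = number of inversions (each swap of adjacent out-of-order elements removes one inversion and no swap can remove more).
Count inversions — for each element, later elements that are smaller:
1: none → 0
12: 8 → 1
8: none → 0
24: none → 0
31: 27 → 1
27: none → 0
Total inversions: 0 + 1 + 0 + 0 + 1 + 0 = 2

2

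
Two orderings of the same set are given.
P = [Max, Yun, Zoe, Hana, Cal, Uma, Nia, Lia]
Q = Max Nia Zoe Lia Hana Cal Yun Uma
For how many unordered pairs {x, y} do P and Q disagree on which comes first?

Assign each item its position (1..8) in the first ordering, then rewrite the second ordering as that position sequence:
positions: Max→1, Yun→2, Zoe→3, Hana→4, Cal→5, Uma→6, Nia→7, Lia→8
second ordering as positions: [1, 7, 3, 8, 4, 5, 2, 6]
Discordant pairs = inversions in this position sequence.
1: 0
7: 3, 4, 5, 2, 6 → 5
3: 2 → 1
8: 4, 5, 2, 6 → 4
4: 2 → 1
5: 2 → 1
2: 0
6: 0
Total: 0 + 5 + 1 + 4 + 1 + 1 + 0 + 0 = 12

Disagreeing pairs: 12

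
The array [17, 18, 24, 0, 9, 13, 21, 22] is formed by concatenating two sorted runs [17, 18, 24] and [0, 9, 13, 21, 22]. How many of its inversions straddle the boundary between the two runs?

11

Count, for every r in R, how many entries of L exceed r:
r = 0: 17, 18, 24 → 3
r = 9: 17, 18, 24 → 3
r = 13: 17, 18, 24 → 3
r = 21: 24 → 1
r = 22: 24 → 1
Cross-inversions: 3 + 3 + 3 + 1 + 1 = 11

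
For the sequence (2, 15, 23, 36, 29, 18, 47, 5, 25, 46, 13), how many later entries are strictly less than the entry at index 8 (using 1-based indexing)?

0

The element at index 8 is 5.
Elements after it: 25, 46, 13
None of them are smaller than 5.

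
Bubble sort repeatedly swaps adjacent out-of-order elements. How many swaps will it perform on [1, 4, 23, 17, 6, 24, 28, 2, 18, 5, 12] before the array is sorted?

Adjacent swaps: 23

Minimum adjacent swaps = number of inversions (each swap of adjacent out-of-order elements removes one inversion and no swap can remove more).
Count inversions — for each element, later elements that are smaller:
1: none → 0
4: 2 → 1
23: 17, 6, 2, 18, 5, 12 → 6
17: 6, 2, 5, 12 → 4
6: 2, 5 → 2
24: 2, 18, 5, 12 → 4
28: 2, 18, 5, 12 → 4
2: none → 0
18: 5, 12 → 2
5: none → 0
12: none → 0
Total inversions: 0 + 1 + 6 + 4 + 2 + 4 + 4 + 0 + 2 + 0 + 0 = 23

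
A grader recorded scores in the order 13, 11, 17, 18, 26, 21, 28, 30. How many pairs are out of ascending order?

2

Count, for each position, how many later elements it exceeds:
13: 1
11: 0
17: 0
18: 0
26: 1
21: 0
28: 0
30: 0
Sum: 1 + 0 + 0 + 0 + 1 + 0 + 0 + 0 = 2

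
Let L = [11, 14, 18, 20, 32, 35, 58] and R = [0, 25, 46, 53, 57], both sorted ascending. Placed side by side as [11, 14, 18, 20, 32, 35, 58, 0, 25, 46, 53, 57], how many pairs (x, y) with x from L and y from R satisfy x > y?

There are 13 cross-inversions.

Count, for every r in R, how many entries of L exceed r:
r = 0: 11, 14, 18, 20, 32, 35, 58 → 7
r = 25: 32, 35, 58 → 3
r = 46: 58 → 1
r = 53: 58 → 1
r = 57: 58 → 1
Cross-inversions: 7 + 3 + 1 + 1 + 1 = 13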